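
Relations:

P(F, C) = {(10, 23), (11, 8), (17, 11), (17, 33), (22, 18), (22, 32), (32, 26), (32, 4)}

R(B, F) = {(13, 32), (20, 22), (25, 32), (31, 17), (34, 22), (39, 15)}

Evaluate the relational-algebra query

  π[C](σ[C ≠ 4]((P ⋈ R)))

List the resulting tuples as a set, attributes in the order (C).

Natural join on F: {(17, 11, 31), (17, 33, 31), (22, 18, 20), (22, 18, 34), (22, 32, 20), (22, 32, 34), (32, 26, 13), (32, 26, 25), (32, 4, 13), (32, 4, 25)}
Apply σ_{C ≠ 4}; surviving tuples: {(17, 11, 31), (17, 33, 31), (22, 18, 20), (22, 18, 34), (22, 32, 20), (22, 32, 34), (32, 26, 13), (32, 26, 25)}
Keep only column(s) C (3 duplicate(s) eliminated): {11, 18, 26, 32, 33}

{11, 18, 26, 32, 33}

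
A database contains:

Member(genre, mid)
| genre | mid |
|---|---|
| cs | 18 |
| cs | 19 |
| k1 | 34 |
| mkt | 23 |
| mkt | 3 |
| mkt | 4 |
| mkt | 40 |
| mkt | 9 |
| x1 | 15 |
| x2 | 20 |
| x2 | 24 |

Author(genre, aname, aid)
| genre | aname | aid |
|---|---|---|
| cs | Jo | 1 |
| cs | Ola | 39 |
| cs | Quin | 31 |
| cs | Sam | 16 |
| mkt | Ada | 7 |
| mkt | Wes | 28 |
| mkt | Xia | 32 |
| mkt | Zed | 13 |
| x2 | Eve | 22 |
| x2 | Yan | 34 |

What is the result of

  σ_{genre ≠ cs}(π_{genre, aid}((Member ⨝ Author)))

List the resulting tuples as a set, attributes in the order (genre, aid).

{(mkt, 13), (mkt, 28), (mkt, 32), (mkt, 7), (x2, 22), (x2, 34)}

Member ⋈ Author (natural join on genre): {(cs, 18, Jo, 1), (cs, 18, Ola, 39), (cs, 18, Quin, 31), (cs, 18, Sam, 16), (cs, 19, Jo, 1), (cs, 19, Ola, 39), (cs, 19, Quin, 31), (cs, 19, Sam, 16), (mkt, 23, Ada, 7), (mkt, 23, Wes, 28), (mkt, 23, Xia, 32), (mkt, 23, Zed, 13), (mkt, 3, Ada, 7), (mkt, 3, Wes, 28), (mkt, 3, Xia, 32), (mkt, 3, Zed, 13), (mkt, 4, Ada, 7), (mkt, 4, Wes, 28), (mkt, 4, Xia, 32), (mkt, 4, Zed, 13), (mkt, 40, Ada, 7), (mkt, 40, Wes, 28), (mkt, 40, Xia, 32), (mkt, 40, Zed, 13), (mkt, 9, Ada, 7), (mkt, 9, Wes, 28), (mkt, 9, Xia, 32), (mkt, 9, Zed, 13), (x2, 20, Eve, 22), (x2, 20, Yan, 34), (x2, 24, Eve, 22), (x2, 24, Yan, 34)}
Projecting to genre, aid (22 duplicate(s) eliminated): {(cs, 1), (cs, 16), (cs, 31), (cs, 39), (mkt, 13), (mkt, 28), (mkt, 32), (mkt, 7), (x2, 22), (x2, 34)}
Selection genre ≠ cs: {(mkt, 13), (mkt, 28), (mkt, 32), (mkt, 7), (x2, 22), (x2, 34)}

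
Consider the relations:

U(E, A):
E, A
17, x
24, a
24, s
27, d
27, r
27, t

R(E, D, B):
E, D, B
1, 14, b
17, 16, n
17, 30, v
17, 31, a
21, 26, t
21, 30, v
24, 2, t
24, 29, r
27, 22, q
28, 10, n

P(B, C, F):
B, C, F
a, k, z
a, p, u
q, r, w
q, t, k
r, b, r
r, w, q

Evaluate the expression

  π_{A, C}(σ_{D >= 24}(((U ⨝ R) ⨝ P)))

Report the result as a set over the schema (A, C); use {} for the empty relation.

{(a, b), (a, w), (s, b), (s, w), (x, k), (x, p)}

Joining U and R on E yields {(17, x, 16, n), (17, x, 30, v), (17, x, 31, a), (24, a, 2, t), (24, a, 29, r), (24, s, 2, t), (24, s, 29, r), (27, d, 22, q), (27, r, 22, q), (27, t, 22, q)}.
Joining (U ⨝ R) and P on B yields {(17, x, 31, a, k, z), (17, x, 31, a, p, u), (24, a, 29, r, b, r), (24, a, 29, r, w, q), (24, s, 29, r, b, r), (24, s, 29, r, w, q), (27, d, 22, q, r, w), (27, d, 22, q, t, k), (27, r, 22, q, r, w), (27, r, 22, q, t, k), (27, t, 22, q, r, w), (27, t, 22, q, t, k)}.
Filtering on D >= 24 leaves {(17, x, 31, a, k, z), (17, x, 31, a, p, u), (24, a, 29, r, b, r), (24, a, 29, r, w, q), (24, s, 29, r, b, r), (24, s, 29, r, w, q)}.
Keep only column(s) A, C: {(a, b), (a, w), (s, b), (s, w), (x, k), (x, p)}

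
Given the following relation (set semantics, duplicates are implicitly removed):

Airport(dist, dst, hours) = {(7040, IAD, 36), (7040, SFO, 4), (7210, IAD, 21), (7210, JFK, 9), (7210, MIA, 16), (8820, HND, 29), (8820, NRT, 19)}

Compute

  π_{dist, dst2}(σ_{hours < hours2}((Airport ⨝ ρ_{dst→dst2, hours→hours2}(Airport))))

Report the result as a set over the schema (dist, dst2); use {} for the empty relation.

{(7040, IAD), (7210, IAD), (7210, MIA), (8820, HND)}

ρ[dst→dst2, hours→hours2]: schema becomes (dist, dst2, hours2); tuples unchanged.
Joining Airport and ρ_{dst→dst2, hours→hours2}(Airport) on dist yields {(7040, IAD, 36, IAD, 36), (7040, IAD, 36, SFO, 4), (7040, SFO, 4, IAD, 36), (7040, SFO, 4, SFO, 4), (7210, IAD, 21, IAD, 21), (7210, IAD, 21, JFK, 9), (7210, IAD, 21, MIA, 16), (7210, JFK, 9, IAD, 21), (7210, JFK, 9, JFK, 9), (7210, JFK, 9, MIA, 16), (7210, MIA, 16, IAD, 21), (7210, MIA, 16, JFK, 9), (7210, MIA, 16, MIA, 16), (8820, HND, 29, HND, 29), (8820, HND, 29, NRT, 19), (8820, NRT, 19, HND, 29), (8820, NRT, 19, NRT, 19)}.
Selection hours < hours2: {(7040, SFO, 4, IAD, 36), (7210, JFK, 9, IAD, 21), (7210, JFK, 9, MIA, 16), (7210, MIA, 16, IAD, 21), (8820, NRT, 19, HND, 29)}
π_{dist, dst2} gives {(7040, IAD), (7210, IAD), (7210, MIA), (8820, HND)} (1 duplicate(s) eliminated).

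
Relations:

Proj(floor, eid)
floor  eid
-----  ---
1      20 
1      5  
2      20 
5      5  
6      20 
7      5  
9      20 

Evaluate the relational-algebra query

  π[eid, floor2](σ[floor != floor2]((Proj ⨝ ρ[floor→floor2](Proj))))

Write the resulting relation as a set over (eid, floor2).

ρ[floor→floor2]: schema becomes (floor2, eid); tuples unchanged.
Joining Proj and ρ[floor→floor2](Proj) on eid yields {(1, 20, 1), (1, 20, 2), (1, 20, 6), (1, 20, 9), (1, 5, 1), (1, 5, 5), (1, 5, 7), (2, 20, 1), (2, 20, 2), (2, 20, 6), (2, 20, 9), (5, 5, 1), (5, 5, 5), (5, 5, 7), (6, 20, 1), (6, 20, 2), (6, 20, 6), (6, 20, 9), (7, 5, 1), (7, 5, 5), (7, 5, 7), (9, 20, 1), (9, 20, 2), (9, 20, 6), (9, 20, 9)}.
Selection floor != floor2: {(1, 20, 2), (1, 20, 6), (1, 20, 9), (1, 5, 5), (1, 5, 7), (2, 20, 1), (2, 20, 6), (2, 20, 9), (5, 5, 1), (5, 5, 7), (6, 20, 1), (6, 20, 2), (6, 20, 9), (7, 5, 1), (7, 5, 5), (9, 20, 1), (9, 20, 2), (9, 20, 6)}
Keep only column(s) eid, floor2 (11 duplicate(s) eliminated): {(20, 1), (20, 2), (20, 6), (20, 9), (5, 1), (5, 5), (5, 7)}

{(20, 1), (20, 2), (20, 6), (20, 9), (5, 1), (5, 5), (5, 7)}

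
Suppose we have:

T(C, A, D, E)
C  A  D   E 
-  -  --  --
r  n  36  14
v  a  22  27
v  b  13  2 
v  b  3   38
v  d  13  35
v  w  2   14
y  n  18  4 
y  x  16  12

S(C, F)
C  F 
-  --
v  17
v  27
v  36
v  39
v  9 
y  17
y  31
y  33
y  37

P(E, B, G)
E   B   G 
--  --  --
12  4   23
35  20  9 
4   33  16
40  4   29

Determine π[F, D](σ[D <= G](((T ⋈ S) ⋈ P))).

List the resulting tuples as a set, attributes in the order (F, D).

{(17, 16), (31, 16), (33, 16), (37, 16)}

Joining T and S on C yields {(v, a, 22, 27, 17), (v, a, 22, 27, 27), (v, a, 22, 27, 36), (v, a, 22, 27, 39), (v, a, 22, 27, 9), (v, b, 13, 2, 17), (v, b, 13, 2, 27), (v, b, 13, 2, 36), (v, b, 13, 2, 39), (v, b, 13, 2, 9), (v, b, 3, 38, 17), (v, b, 3, 38, 27), (v, b, 3, 38, 36), (v, b, 3, 38, 39), (v, b, 3, 38, 9), (v, d, 13, 35, 17), (v, d, 13, 35, 27), (v, d, 13, 35, 36), (v, d, 13, 35, 39), (v, d, 13, 35, 9), (v, w, 2, 14, 17), (v, w, 2, 14, 27), (v, w, 2, 14, 36), (v, w, 2, 14, 39), (v, w, 2, 14, 9), (y, n, 18, 4, 17), (y, n, 18, 4, 31), (y, n, 18, 4, 33), (y, n, 18, 4, 37), (y, x, 16, 12, 17), (y, x, 16, 12, 31), (y, x, 16, 12, 33), (y, x, 16, 12, 37)}.
Joining (T ⋈ S) and P on E yields {(v, d, 13, 35, 17, 20, 9), (v, d, 13, 35, 27, 20, 9), (v, d, 13, 35, 36, 20, 9), (v, d, 13, 35, 39, 20, 9), (v, d, 13, 35, 9, 20, 9), (y, n, 18, 4, 17, 33, 16), (y, n, 18, 4, 31, 33, 16), (y, n, 18, 4, 33, 33, 16), (y, n, 18, 4, 37, 33, 16), (y, x, 16, 12, 17, 4, 23), (y, x, 16, 12, 31, 4, 23), (y, x, 16, 12, 33, 4, 23), (y, x, 16, 12, 37, 4, 23)}.
Selection D <= G: {(y, x, 16, 12, 17, 4, 23), (y, x, 16, 12, 31, 4, 23), (y, x, 16, 12, 33, 4, 23), (y, x, 16, 12, 37, 4, 23)}
Keep only column(s) F, D: {(17, 16), (31, 16), (33, 16), (37, 16)}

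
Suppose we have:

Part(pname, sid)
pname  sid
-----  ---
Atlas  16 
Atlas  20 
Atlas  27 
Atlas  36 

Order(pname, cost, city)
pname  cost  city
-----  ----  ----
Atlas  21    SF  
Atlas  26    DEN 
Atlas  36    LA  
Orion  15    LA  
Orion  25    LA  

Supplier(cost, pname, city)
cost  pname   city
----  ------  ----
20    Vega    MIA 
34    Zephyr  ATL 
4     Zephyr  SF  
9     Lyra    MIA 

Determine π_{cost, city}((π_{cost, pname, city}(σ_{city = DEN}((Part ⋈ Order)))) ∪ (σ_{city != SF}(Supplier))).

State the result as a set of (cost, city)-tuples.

Part ⋈ Order (natural join on pname): {(Atlas, 16, 21, SF), (Atlas, 16, 26, DEN), (Atlas, 16, 36, LA), (Atlas, 20, 21, SF), (Atlas, 20, 26, DEN), (Atlas, 20, 36, LA), (Atlas, 27, 21, SF), (Atlas, 27, 26, DEN), (Atlas, 27, 36, LA), (Atlas, 36, 21, SF), (Atlas, 36, 26, DEN), (Atlas, 36, 36, LA)}
σ[city = DEN]: keep tuples satisfying city = DEN → {(Atlas, 16, 26, DEN), (Atlas, 20, 26, DEN), (Atlas, 27, 26, DEN), (Atlas, 36, 26, DEN)}
π_{cost, pname, city} gives {(26, Atlas, DEN)} (3 duplicate(s) eliminated).
σ[city != SF]: keep tuples satisfying city != SF → {(20, Vega, MIA), (34, Zephyr, ATL), (9, Lyra, MIA)}
Taking the union: {(20, Vega, MIA), (26, Atlas, DEN), (34, Zephyr, ATL), (9, Lyra, MIA)}
π_{cost, city} gives {(20, MIA), (26, DEN), (34, ATL), (9, MIA)}.

{(20, MIA), (26, DEN), (34, ATL), (9, MIA)}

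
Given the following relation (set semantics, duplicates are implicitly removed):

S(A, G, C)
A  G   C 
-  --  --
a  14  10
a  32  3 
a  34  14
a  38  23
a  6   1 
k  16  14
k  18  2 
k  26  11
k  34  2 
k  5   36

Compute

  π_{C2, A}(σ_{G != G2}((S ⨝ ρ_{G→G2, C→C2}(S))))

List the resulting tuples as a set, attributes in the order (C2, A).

ρ[G→G2, C→C2]: schema becomes (A, G2, C2); tuples unchanged.
Natural join on A: {(a, 14, 10, 14, 10), (a, 14, 10, 32, 3), (a, 14, 10, 34, 14), (a, 14, 10, 38, 23), (a, 14, 10, 6, 1), (a, 32, 3, 14, 10), (a, 32, 3, 32, 3), (a, 32, 3, 34, 14), (a, 32, 3, 38, 23), (a, 32, 3, 6, 1), (a, 34, 14, 14, 10), (a, 34, 14, 32, 3), (a, 34, 14, 34, 14), (a, 34, 14, 38, 23), (a, 34, 14, 6, 1), (a, 38, 23, 14, 10), (a, 38, 23, 32, 3), (a, 38, 23, 34, 14), (a, 38, 23, 38, 23), (a, 38, 23, 6, 1), (a, 6, 1, 14, 10), (a, 6, 1, 32, 3), (a, 6, 1, 34, 14), (a, 6, 1, 38, 23), (a, 6, 1, 6, 1), (k, 16, 14, 16, 14), (k, 16, 14, 18, 2), (k, 16, 14, 26, 11), (k, 16, 14, 34, 2), (k, 16, 14, 5, 36), (k, 18, 2, 16, 14), (k, 18, 2, 18, 2), (k, 18, 2, 26, 11), (k, 18, 2, 34, 2), (k, 18, 2, 5, 36), (k, 26, 11, 16, 14), (k, 26, 11, 18, 2), (k, 26, 11, 26, 11), (k, 26, 11, 34, 2), (k, 26, 11, 5, 36), (k, 34, 2, 16, 14), (k, 34, 2, 18, 2), (k, 34, 2, 26, 11), (k, 34, 2, 34, 2), (k, 34, 2, 5, 36), (k, 5, 36, 16, 14), (k, 5, 36, 18, 2), (k, 5, 36, 26, 11), (k, 5, 36, 34, 2), (k, 5, 36, 5, 36)}
Selection G != G2: {(a, 14, 10, 32, 3), (a, 14, 10, 34, 14), (a, 14, 10, 38, 23), (a, 14, 10, 6, 1), (a, 32, 3, 14, 10), (a, 32, 3, 34, 14), (a, 32, 3, 38, 23), (a, 32, 3, 6, 1), (a, 34, 14, 14, 10), (a, 34, 14, 32, 3), (a, 34, 14, 38, 23), (a, 34, 14, 6, 1), (a, 38, 23, 14, 10), (a, 38, 23, 32, 3), (a, 38, 23, 34, 14), (a, 38, 23, 6, 1), (a, 6, 1, 14, 10), (a, 6, 1, 32, 3), (a, 6, 1, 34, 14), (a, 6, 1, 38, 23), (k, 16, 14, 18, 2), (k, 16, 14, 26, 11), (k, 16, 14, 34, 2), (k, 16, 14, 5, 36), (k, 18, 2, 16, 14), (k, 18, 2, 26, 11), (k, 18, 2, 34, 2), (k, 18, 2, 5, 36), (k, 26, 11, 16, 14), (k, 26, 11, 18, 2), (k, 26, 11, 34, 2), (k, 26, 11, 5, 36), (k, 34, 2, 16, 14), (k, 34, 2, 18, 2), (k, 34, 2, 26, 11), (k, 34, 2, 5, 36), (k, 5, 36, 16, 14), (k, 5, 36, 18, 2), (k, 5, 36, 26, 11), (k, 5, 36, 34, 2)}
π_{C2, A} gives {(1, a), (10, a), (11, k), (14, a), (14, k), (2, k), (23, a), (3, a), (36, k)} (31 duplicate(s) eliminated).

{(1, a), (10, a), (11, k), (14, a), (14, k), (2, k), (23, a), (3, a), (36, k)}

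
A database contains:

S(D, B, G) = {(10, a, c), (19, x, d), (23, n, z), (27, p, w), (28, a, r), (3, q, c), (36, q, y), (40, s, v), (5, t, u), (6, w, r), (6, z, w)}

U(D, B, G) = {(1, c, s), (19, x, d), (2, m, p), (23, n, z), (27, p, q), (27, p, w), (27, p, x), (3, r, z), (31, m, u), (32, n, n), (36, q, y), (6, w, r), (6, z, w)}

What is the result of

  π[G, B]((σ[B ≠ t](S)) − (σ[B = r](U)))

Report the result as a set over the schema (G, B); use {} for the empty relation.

{(c, a), (c, q), (d, x), (r, a), (r, w), (v, s), (w, p), (w, z), (y, q), (z, n)}

σ[B ≠ t]: keep tuples satisfying B ≠ t → {(10, a, c), (19, x, d), (23, n, z), (27, p, w), (28, a, r), (3, q, c), (36, q, y), (40, s, v), (6, w, r), (6, z, w)}
σ[B = r]: keep tuples satisfying B = r → {(3, r, z)}
Difference: {(10, a, c), (19, x, d), (23, n, z), (27, p, w), (28, a, r), (3, q, c), (36, q, y), (40, s, v), (6, w, r), (6, z, w)} with {(3, r, z)} → {(10, a, c), (19, x, d), (23, n, z), (27, p, w), (28, a, r), (3, q, c), (36, q, y), (40, s, v), (6, w, r), (6, z, w)}
Keep only column(s) G, B: {(c, a), (c, q), (d, x), (r, a), (r, w), (v, s), (w, p), (w, z), (y, q), (z, n)}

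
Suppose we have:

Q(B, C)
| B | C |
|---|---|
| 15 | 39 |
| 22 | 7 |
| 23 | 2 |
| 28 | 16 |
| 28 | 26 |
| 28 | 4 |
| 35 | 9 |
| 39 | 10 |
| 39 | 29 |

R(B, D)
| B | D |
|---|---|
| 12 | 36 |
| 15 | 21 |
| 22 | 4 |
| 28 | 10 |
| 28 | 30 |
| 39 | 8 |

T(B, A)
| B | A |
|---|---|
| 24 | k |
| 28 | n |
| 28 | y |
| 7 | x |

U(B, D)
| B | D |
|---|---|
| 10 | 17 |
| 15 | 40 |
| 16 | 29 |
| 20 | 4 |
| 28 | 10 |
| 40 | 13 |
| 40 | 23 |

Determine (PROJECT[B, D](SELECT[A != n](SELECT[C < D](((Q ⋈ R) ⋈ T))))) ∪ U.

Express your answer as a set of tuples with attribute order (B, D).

Natural join on B: {(15, 39, 21), (22, 7, 4), (28, 16, 10), (28, 16, 30), (28, 26, 10), (28, 26, 30), (28, 4, 10), (28, 4, 30), (39, 10, 8), (39, 29, 8)}
Natural join on B: {(28, 16, 10, n), (28, 16, 10, y), (28, 16, 30, n), (28, 16, 30, y), (28, 26, 10, n), (28, 26, 10, y), (28, 26, 30, n), (28, 26, 30, y), (28, 4, 10, n), (28, 4, 10, y), (28, 4, 30, n), (28, 4, 30, y)}
Apply σ_{C < D}; surviving tuples: {(28, 16, 30, n), (28, 16, 30, y), (28, 26, 30, n), (28, 26, 30, y), (28, 4, 10, n), (28, 4, 10, y), (28, 4, 30, n), (28, 4, 30, y)}
Apply σ_{A != n}; surviving tuples: {(28, 16, 30, y), (28, 26, 30, y), (28, 4, 10, y), (28, 4, 30, y)}
Projecting to B, D (2 duplicate(s) eliminated): {(28, 10), (28, 30)}
Set union of the two operands is {(10, 17), (15, 40), (16, 29), (20, 4), (28, 10), (28, 30), (40, 13), (40, 23)}.

{(10, 17), (15, 40), (16, 29), (20, 4), (28, 10), (28, 30), (40, 13), (40, 23)}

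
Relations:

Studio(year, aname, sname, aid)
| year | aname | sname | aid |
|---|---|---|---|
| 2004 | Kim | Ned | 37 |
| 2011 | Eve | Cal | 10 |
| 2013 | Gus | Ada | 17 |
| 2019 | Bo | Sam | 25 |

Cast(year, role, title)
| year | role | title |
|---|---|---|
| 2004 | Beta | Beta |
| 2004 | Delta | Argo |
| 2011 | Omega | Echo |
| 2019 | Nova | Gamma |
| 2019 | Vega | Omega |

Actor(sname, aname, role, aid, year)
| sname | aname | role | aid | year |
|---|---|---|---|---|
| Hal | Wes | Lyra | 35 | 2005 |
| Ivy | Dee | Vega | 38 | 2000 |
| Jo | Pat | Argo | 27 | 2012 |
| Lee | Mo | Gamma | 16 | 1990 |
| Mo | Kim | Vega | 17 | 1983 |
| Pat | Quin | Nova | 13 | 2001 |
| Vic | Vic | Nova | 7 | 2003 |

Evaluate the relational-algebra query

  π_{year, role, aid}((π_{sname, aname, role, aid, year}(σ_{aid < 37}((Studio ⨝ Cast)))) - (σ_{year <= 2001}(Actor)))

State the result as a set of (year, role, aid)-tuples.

{(2011, Omega, 10), (2019, Nova, 25), (2019, Vega, 25)}

Joining Studio and Cast on year yields {(2004, Kim, Ned, 37, Beta, Beta), (2004, Kim, Ned, 37, Delta, Argo), (2011, Eve, Cal, 10, Omega, Echo), (2019, Bo, Sam, 25, Nova, Gamma), (2019, Bo, Sam, 25, Vega, Omega)}.
Filtering on aid < 37 leaves {(2011, Eve, Cal, 10, Omega, Echo), (2019, Bo, Sam, 25, Nova, Gamma), (2019, Bo, Sam, 25, Vega, Omega)}.
π_{sname, aname, role, aid, year} gives {(Cal, Eve, Omega, 10, 2011), (Sam, Bo, Nova, 25, 2019), (Sam, Bo, Vega, 25, 2019)}.
Filtering on year <= 2001 leaves {(Ivy, Dee, Vega, 38, 2000), (Lee, Mo, Gamma, 16, 1990), (Mo, Kim, Vega, 17, 1983), (Pat, Quin, Nova, 13, 2001)}.
Taking the difference: {(Cal, Eve, Omega, 10, 2011), (Sam, Bo, Nova, 25, 2019), (Sam, Bo, Vega, 25, 2019)}
π_{year, role, aid} gives {(2011, Omega, 10), (2019, Nova, 25), (2019, Vega, 25)}.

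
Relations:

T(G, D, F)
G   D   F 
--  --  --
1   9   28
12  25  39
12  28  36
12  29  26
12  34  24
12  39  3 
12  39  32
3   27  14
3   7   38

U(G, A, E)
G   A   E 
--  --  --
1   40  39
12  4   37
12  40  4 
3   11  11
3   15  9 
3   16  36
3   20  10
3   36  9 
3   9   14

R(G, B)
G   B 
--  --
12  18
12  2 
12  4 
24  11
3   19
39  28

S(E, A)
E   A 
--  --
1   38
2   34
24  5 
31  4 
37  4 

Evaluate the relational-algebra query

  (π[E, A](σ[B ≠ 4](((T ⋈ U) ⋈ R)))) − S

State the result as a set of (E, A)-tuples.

{(10, 20), (11, 11), (14, 9), (36, 16), (4, 40), (9, 15), (9, 36)}

Joining T and U on G yields {(1, 9, 28, 40, 39), (12, 25, 39, 4, 37), (12, 25, 39, 40, 4), (12, 28, 36, 4, 37), (12, 28, 36, 40, 4), (12, 29, 26, 4, 37), (12, 29, 26, 40, 4), (12, 34, 24, 4, 37), (12, 34, 24, 40, 4), (12, 39, 3, 4, 37), (12, 39, 3, 40, 4), (12, 39, 32, 4, 37), (12, 39, 32, 40, 4), (3, 27, 14, 11, 11), (3, 27, 14, 15, 9), (3, 27, 14, 16, 36), (3, 27, 14, 20, 10), (3, 27, 14, 36, 9), (3, 27, 14, 9, 14), (3, 7, 38, 11, 11), (3, 7, 38, 15, 9), (3, 7, 38, 16, 36), (3, 7, 38, 20, 10), (3, 7, 38, 36, 9), (3, 7, 38, 9, 14)}.
Joining (T ⋈ U) and R on G yields {(12, 25, 39, 4, 37, 18), (12, 25, 39, 4, 37, 2), (12, 25, 39, 4, 37, 4), (12, 25, 39, 40, 4, 18), (12, 25, 39, 40, 4, 2), (12, 25, 39, 40, 4, 4), (12, 28, 36, 4, 37, 18), (12, 28, 36, 4, 37, 2), (12, 28, 36, 4, 37, 4), (12, 28, 36, 40, 4, 18), (12, 28, 36, 40, 4, 2), (12, 28, 36, 40, 4, 4), (12, 29, 26, 4, 37, 18), (12, 29, 26, 4, 37, 2), (12, 29, 26, 4, 37, 4), (12, 29, 26, 40, 4, 18), (12, 29, 26, 40, 4, 2), (12, 29, 26, 40, 4, 4), (12, 34, 24, 4, 37, 18), (12, 34, 24, 4, 37, 2), (12, 34, 24, 4, 37, 4), (12, 34, 24, 40, 4, 18), (12, 34, 24, 40, 4, 2), (12, 34, 24, 40, 4, 4), (12, 39, 3, 4, 37, 18), (12, 39, 3, 4, 37, 2), (12, 39, 3, 4, 37, 4), (12, 39, 3, 40, 4, 18), (12, 39, 3, 40, 4, 2), (12, 39, 3, 40, 4, 4), (12, 39, 32, 4, 37, 18), (12, 39, 32, 4, 37, 2), (12, 39, 32, 4, 37, 4), (12, 39, 32, 40, 4, 18), (12, 39, 32, 40, 4, 2), (12, 39, 32, 40, 4, 4), (3, 27, 14, 11, 11, 19), (3, 27, 14, 15, 9, 19), (3, 27, 14, 16, 36, 19), (3, 27, 14, 20, 10, 19), (3, 27, 14, 36, 9, 19), (3, 27, 14, 9, 14, 19), (3, 7, 38, 11, 11, 19), (3, 7, 38, 15, 9, 19), (3, 7, 38, 16, 36, 19), (3, 7, 38, 20, 10, 19), (3, 7, 38, 36, 9, 19), (3, 7, 38, 9, 14, 19)}.
Filtering on B ≠ 4 leaves {(12, 25, 39, 4, 37, 18), (12, 25, 39, 4, 37, 2), (12, 25, 39, 40, 4, 18), (12, 25, 39, 40, 4, 2), (12, 28, 36, 4, 37, 18), (12, 28, 36, 4, 37, 2), (12, 28, 36, 40, 4, 18), (12, 28, 36, 40, 4, 2), (12, 29, 26, 4, 37, 18), (12, 29, 26, 4, 37, 2), (12, 29, 26, 40, 4, 18), (12, 29, 26, 40, 4, 2), (12, 34, 24, 4, 37, 18), (12, 34, 24, 4, 37, 2), (12, 34, 24, 40, 4, 18), (12, 34, 24, 40, 4, 2), (12, 39, 3, 4, 37, 18), (12, 39, 3, 4, 37, 2), (12, 39, 3, 40, 4, 18), (12, 39, 3, 40, 4, 2), (12, 39, 32, 4, 37, 18), (12, 39, 32, 4, 37, 2), (12, 39, 32, 40, 4, 18), (12, 39, 32, 40, 4, 2), (3, 27, 14, 11, 11, 19), (3, 27, 14, 15, 9, 19), (3, 27, 14, 16, 36, 19), (3, 27, 14, 20, 10, 19), (3, 27, 14, 36, 9, 19), (3, 27, 14, 9, 14, 19), (3, 7, 38, 11, 11, 19), (3, 7, 38, 15, 9, 19), (3, 7, 38, 16, 36, 19), (3, 7, 38, 20, 10, 19), (3, 7, 38, 36, 9, 19), (3, 7, 38, 9, 14, 19)}.
π[E, A]: project onto (E, A) (28 duplicate(s) eliminated) → {(10, 20), (11, 11), (14, 9), (36, 16), (37, 4), (4, 40), (9, 15), (9, 36)}
Difference: {(10, 20), (11, 11), (14, 9), (36, 16), (37, 4), (4, 40), (9, 15), (9, 36)} with {(1, 38), (2, 34), (24, 5), (31, 4), (37, 4)} → {(10, 20), (11, 11), (14, 9), (36, 16), (4, 40), (9, 15), (9, 36)}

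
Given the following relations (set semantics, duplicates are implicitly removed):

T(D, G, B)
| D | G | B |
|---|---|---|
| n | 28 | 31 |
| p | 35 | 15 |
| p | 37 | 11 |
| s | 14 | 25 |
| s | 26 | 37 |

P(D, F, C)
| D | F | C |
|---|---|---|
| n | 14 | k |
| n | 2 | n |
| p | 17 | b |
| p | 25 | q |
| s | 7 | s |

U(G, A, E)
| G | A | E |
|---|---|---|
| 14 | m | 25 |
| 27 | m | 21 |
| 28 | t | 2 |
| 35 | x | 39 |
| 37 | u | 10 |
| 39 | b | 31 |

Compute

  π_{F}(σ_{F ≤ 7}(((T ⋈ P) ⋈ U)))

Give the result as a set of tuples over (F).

{2, 7}

T ⋈ P (natural join on D): {(n, 28, 31, 14, k), (n, 28, 31, 2, n), (p, 35, 15, 17, b), (p, 35, 15, 25, q), (p, 37, 11, 17, b), (p, 37, 11, 25, q), (s, 14, 25, 7, s), (s, 26, 37, 7, s)}
(T ⋈ P) ⋈ U (natural join on G): {(n, 28, 31, 14, k, t, 2), (n, 28, 31, 2, n, t, 2), (p, 35, 15, 17, b, x, 39), (p, 35, 15, 25, q, x, 39), (p, 37, 11, 17, b, u, 10), (p, 37, 11, 25, q, u, 10), (s, 14, 25, 7, s, m, 25)}
Filtering on F ≤ 7 leaves {(n, 28, 31, 2, n, t, 2), (s, 14, 25, 7, s, m, 25)}.
Projecting to F: {2, 7}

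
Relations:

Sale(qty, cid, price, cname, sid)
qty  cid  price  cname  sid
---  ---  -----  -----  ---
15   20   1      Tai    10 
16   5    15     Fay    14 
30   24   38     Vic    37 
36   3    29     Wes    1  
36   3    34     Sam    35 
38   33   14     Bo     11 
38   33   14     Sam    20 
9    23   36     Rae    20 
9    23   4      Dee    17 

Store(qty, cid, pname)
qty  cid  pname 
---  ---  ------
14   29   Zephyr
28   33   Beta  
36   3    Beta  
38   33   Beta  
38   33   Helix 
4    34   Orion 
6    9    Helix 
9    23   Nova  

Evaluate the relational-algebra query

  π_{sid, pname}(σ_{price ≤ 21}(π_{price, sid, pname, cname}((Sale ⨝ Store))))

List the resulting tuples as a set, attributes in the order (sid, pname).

{(11, Beta), (11, Helix), (17, Nova), (20, Beta), (20, Helix)}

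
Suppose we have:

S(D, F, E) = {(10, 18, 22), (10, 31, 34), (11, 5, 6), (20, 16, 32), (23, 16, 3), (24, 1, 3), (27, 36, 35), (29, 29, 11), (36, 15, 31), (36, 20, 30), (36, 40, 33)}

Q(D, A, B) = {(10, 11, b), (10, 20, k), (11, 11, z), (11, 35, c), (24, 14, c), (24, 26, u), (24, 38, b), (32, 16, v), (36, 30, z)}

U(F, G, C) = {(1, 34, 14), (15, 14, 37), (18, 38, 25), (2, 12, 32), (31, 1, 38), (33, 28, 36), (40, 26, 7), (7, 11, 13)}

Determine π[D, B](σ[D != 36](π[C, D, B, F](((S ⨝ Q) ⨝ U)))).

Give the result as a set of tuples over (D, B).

{(10, b), (10, k), (24, b), (24, c), (24, u)}

S ⋈ Q (natural join on D): {(10, 18, 22, 11, b), (10, 18, 22, 20, k), (10, 31, 34, 11, b), (10, 31, 34, 20, k), (11, 5, 6, 11, z), (11, 5, 6, 35, c), (24, 1, 3, 14, c), (24, 1, 3, 26, u), (24, 1, 3, 38, b), (36, 15, 31, 30, z), (36, 20, 30, 30, z), (36, 40, 33, 30, z)}
(S ⨝ Q) ⋈ U (natural join on F): {(10, 18, 22, 11, b, 38, 25), (10, 18, 22, 20, k, 38, 25), (10, 31, 34, 11, b, 1, 38), (10, 31, 34, 20, k, 1, 38), (24, 1, 3, 14, c, 34, 14), (24, 1, 3, 26, u, 34, 14), (24, 1, 3, 38, b, 34, 14), (36, 15, 31, 30, z, 14, 37), (36, 40, 33, 30, z, 26, 7)}
Projecting to C, D, B, F: {(14, 24, b, 1), (14, 24, c, 1), (14, 24, u, 1), (25, 10, b, 18), (25, 10, k, 18), (37, 36, z, 15), (38, 10, b, 31), (38, 10, k, 31), (7, 36, z, 40)}
σ[D != 36]: keep tuples satisfying D != 36 → {(14, 24, b, 1), (14, 24, c, 1), (14, 24, u, 1), (25, 10, b, 18), (25, 10, k, 18), (38, 10, b, 31), (38, 10, k, 31)}
Projecting to D, B (2 duplicate(s) eliminated): {(10, b), (10, k), (24, b), (24, c), (24, u)}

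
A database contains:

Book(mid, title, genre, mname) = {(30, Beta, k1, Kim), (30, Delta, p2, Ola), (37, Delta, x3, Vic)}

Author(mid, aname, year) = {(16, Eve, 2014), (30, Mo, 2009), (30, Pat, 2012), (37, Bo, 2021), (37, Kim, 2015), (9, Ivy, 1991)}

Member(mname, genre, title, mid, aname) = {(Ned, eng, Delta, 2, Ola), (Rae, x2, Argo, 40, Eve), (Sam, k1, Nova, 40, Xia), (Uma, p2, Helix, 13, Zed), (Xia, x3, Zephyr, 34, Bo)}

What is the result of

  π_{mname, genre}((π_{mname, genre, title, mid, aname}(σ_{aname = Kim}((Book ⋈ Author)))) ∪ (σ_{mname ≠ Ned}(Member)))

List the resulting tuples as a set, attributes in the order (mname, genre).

Natural join on mid: {(30, Beta, k1, Kim, Mo, 2009), (30, Beta, k1, Kim, Pat, 2012), (30, Delta, p2, Ola, Mo, 2009), (30, Delta, p2, Ola, Pat, 2012), (37, Delta, x3, Vic, Bo, 2021), (37, Delta, x3, Vic, Kim, 2015)}
Selection aname = Kim: {(37, Delta, x3, Vic, Kim, 2015)}
π_{mname, genre, title, mid, aname} gives {(Vic, x3, Delta, 37, Kim)}.
Selection mname ≠ Ned: {(Rae, x2, Argo, 40, Eve), (Sam, k1, Nova, 40, Xia), (Uma, p2, Helix, 13, Zed), (Xia, x3, Zephyr, 34, Bo)}
Union: {(Vic, x3, Delta, 37, Kim)} with {(Rae, x2, Argo, 40, Eve), (Sam, k1, Nova, 40, Xia), (Uma, p2, Helix, 13, Zed), (Xia, x3, Zephyr, 34, Bo)} → {(Rae, x2, Argo, 40, Eve), (Sam, k1, Nova, 40, Xia), (Uma, p2, Helix, 13, Zed), (Vic, x3, Delta, 37, Kim), (Xia, x3, Zephyr, 34, Bo)}
π_{mname, genre} gives {(Rae, x2), (Sam, k1), (Uma, p2), (Vic, x3), (Xia, x3)}.

{(Rae, x2), (Sam, k1), (Uma, p2), (Vic, x3), (Xia, x3)}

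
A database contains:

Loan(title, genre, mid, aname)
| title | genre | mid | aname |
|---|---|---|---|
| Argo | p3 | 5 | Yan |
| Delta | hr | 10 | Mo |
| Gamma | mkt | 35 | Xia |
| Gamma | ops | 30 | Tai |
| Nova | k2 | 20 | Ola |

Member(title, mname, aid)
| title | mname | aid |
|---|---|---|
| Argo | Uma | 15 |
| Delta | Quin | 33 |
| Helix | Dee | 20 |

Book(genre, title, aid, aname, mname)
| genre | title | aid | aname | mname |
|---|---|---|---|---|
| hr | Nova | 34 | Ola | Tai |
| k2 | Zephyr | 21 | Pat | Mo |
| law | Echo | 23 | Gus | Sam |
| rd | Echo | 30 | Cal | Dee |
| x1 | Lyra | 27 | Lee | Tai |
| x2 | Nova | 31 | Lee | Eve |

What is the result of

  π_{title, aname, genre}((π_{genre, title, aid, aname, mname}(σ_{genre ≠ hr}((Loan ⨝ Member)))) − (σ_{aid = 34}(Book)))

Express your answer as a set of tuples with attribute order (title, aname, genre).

Natural join on title: {(Argo, p3, 5, Yan, Uma, 15), (Delta, hr, 10, Mo, Quin, 33)}
σ[genre ≠ hr]: keep tuples satisfying genre ≠ hr → {(Argo, p3, 5, Yan, Uma, 15)}
Keep only column(s) genre, title, aid, aname, mname: {(p3, Argo, 15, Yan, Uma)}
σ[aid = 34]: keep tuples satisfying aid = 34 → {(hr, Nova, 34, Ola, Tai)}
Set difference of the two operands is {(p3, Argo, 15, Yan, Uma)}.
Keep only column(s) title, aname, genre: {(Argo, Yan, p3)}

{(Argo, Yan, p3)}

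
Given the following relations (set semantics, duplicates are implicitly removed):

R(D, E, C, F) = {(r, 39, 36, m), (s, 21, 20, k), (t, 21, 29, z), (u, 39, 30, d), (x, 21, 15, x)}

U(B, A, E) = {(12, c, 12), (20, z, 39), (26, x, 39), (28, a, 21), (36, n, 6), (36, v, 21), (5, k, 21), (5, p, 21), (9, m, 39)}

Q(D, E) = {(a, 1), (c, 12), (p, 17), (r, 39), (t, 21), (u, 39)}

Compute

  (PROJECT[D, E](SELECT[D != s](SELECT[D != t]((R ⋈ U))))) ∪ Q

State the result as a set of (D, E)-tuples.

{(a, 1), (c, 12), (p, 17), (r, 39), (t, 21), (u, 39), (x, 21)}

Joining R and U on E yields {(r, 39, 36, m, 20, z), (r, 39, 36, m, 26, x), (r, 39, 36, m, 9, m), (s, 21, 20, k, 28, a), (s, 21, 20, k, 36, v), (s, 21, 20, k, 5, k), (s, 21, 20, k, 5, p), (t, 21, 29, z, 28, a), (t, 21, 29, z, 36, v), (t, 21, 29, z, 5, k), (t, 21, 29, z, 5, p), (u, 39, 30, d, 20, z), (u, 39, 30, d, 26, x), (u, 39, 30, d, 9, m), (x, 21, 15, x, 28, a), (x, 21, 15, x, 36, v), (x, 21, 15, x, 5, k), (x, 21, 15, x, 5, p)}.
σ[D != t]: keep tuples satisfying D != t → {(r, 39, 36, m, 20, z), (r, 39, 36, m, 26, x), (r, 39, 36, m, 9, m), (s, 21, 20, k, 28, a), (s, 21, 20, k, 36, v), (s, 21, 20, k, 5, k), (s, 21, 20, k, 5, p), (u, 39, 30, d, 20, z), (u, 39, 30, d, 26, x), (u, 39, 30, d, 9, m), (x, 21, 15, x, 28, a), (x, 21, 15, x, 36, v), (x, 21, 15, x, 5, k), (x, 21, 15, x, 5, p)}
σ[D != s]: keep tuples satisfying D != s → {(r, 39, 36, m, 20, z), (r, 39, 36, m, 26, x), (r, 39, 36, m, 9, m), (u, 39, 30, d, 20, z), (u, 39, 30, d, 26, x), (u, 39, 30, d, 9, m), (x, 21, 15, x, 28, a), (x, 21, 15, x, 36, v), (x, 21, 15, x, 5, k), (x, 21, 15, x, 5, p)}
Projecting to D, E (7 duplicate(s) eliminated): {(r, 39), (u, 39), (x, 21)}
Union: {(r, 39), (u, 39), (x, 21)} with {(a, 1), (c, 12), (p, 17), (r, 39), (t, 21), (u, 39)} → {(a, 1), (c, 12), (p, 17), (r, 39), (t, 21), (u, 39), (x, 21)}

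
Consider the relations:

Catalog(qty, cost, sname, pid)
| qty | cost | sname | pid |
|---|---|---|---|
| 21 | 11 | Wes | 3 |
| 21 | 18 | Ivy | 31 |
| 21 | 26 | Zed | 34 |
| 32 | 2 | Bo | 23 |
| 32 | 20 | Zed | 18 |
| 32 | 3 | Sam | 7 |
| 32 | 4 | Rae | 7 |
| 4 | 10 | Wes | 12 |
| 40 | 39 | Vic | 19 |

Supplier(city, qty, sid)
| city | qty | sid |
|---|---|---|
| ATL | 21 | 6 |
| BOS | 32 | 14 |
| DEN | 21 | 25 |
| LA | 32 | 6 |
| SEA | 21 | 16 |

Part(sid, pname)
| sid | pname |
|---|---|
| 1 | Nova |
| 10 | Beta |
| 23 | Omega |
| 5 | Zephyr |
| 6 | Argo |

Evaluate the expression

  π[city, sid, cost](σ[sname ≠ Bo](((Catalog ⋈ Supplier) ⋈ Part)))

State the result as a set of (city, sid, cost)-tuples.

Natural join on qty: {(21, 11, Wes, 3, ATL, 6), (21, 11, Wes, 3, DEN, 25), (21, 11, Wes, 3, SEA, 16), (21, 18, Ivy, 31, ATL, 6), (21, 18, Ivy, 31, DEN, 25), (21, 18, Ivy, 31, SEA, 16), (21, 26, Zed, 34, ATL, 6), (21, 26, Zed, 34, DEN, 25), (21, 26, Zed, 34, SEA, 16), (32, 2, Bo, 23, BOS, 14), (32, 2, Bo, 23, LA, 6), (32, 20, Zed, 18, BOS, 14), (32, 20, Zed, 18, LA, 6), (32, 3, Sam, 7, BOS, 14), (32, 3, Sam, 7, LA, 6), (32, 4, Rae, 7, BOS, 14), (32, 4, Rae, 7, LA, 6)}
Natural join on sid: {(21, 11, Wes, 3, ATL, 6, Argo), (21, 18, Ivy, 31, ATL, 6, Argo), (21, 26, Zed, 34, ATL, 6, Argo), (32, 2, Bo, 23, LA, 6, Argo), (32, 20, Zed, 18, LA, 6, Argo), (32, 3, Sam, 7, LA, 6, Argo), (32, 4, Rae, 7, LA, 6, Argo)}
Selection sname ≠ Bo: {(21, 11, Wes, 3, ATL, 6, Argo), (21, 18, Ivy, 31, ATL, 6, Argo), (21, 26, Zed, 34, ATL, 6, Argo), (32, 20, Zed, 18, LA, 6, Argo), (32, 3, Sam, 7, LA, 6, Argo), (32, 4, Rae, 7, LA, 6, Argo)}
π[city, sid, cost]: project onto (city, sid, cost) → {(ATL, 6, 11), (ATL, 6, 18), (ATL, 6, 26), (LA, 6, 20), (LA, 6, 3), (LA, 6, 4)}

{(ATL, 6, 11), (ATL, 6, 18), (ATL, 6, 26), (LA, 6, 20), (LA, 6, 3), (LA, 6, 4)}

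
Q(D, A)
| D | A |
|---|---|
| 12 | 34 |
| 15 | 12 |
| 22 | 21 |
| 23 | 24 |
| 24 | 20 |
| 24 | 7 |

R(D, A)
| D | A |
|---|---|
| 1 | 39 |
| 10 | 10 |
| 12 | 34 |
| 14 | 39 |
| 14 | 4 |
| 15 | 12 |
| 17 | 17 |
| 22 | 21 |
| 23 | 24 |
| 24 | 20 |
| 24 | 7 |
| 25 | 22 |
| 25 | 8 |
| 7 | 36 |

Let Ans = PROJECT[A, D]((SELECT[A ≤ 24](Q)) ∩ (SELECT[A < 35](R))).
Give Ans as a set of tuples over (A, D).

σ[A ≤ 24]: keep tuples satisfying A ≤ 24 → {(15, 12), (22, 21), (23, 24), (24, 20), (24, 7)}
σ[A < 35]: keep tuples satisfying A < 35 → {(10, 10), (12, 34), (14, 4), (15, 12), (17, 17), (22, 21), (23, 24), (24, 20), (24, 7), (25, 22), (25, 8)}
Set intersection of the two operands is {(15, 12), (22, 21), (23, 24), (24, 20), (24, 7)}.
Projecting to A, D: {(12, 15), (20, 24), (21, 22), (24, 23), (7, 24)}

{(12, 15), (20, 24), (21, 22), (24, 23), (7, 24)}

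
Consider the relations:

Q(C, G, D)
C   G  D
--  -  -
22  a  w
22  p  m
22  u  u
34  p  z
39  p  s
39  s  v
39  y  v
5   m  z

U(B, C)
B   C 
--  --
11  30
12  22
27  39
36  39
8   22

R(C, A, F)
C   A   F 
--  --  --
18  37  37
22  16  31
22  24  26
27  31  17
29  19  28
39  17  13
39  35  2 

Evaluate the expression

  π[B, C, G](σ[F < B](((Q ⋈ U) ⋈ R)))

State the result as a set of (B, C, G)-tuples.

{(27, 39, p), (27, 39, s), (27, 39, y), (36, 39, p), (36, 39, s), (36, 39, y)}

Natural join on C: {(22, a, w, 12), (22, a, w, 8), (22, p, m, 12), (22, p, m, 8), (22, u, u, 12), (22, u, u, 8), (39, p, s, 27), (39, p, s, 36), (39, s, v, 27), (39, s, v, 36), (39, y, v, 27), (39, y, v, 36)}
Natural join on C: {(22, a, w, 12, 16, 31), (22, a, w, 12, 24, 26), (22, a, w, 8, 16, 31), (22, a, w, 8, 24, 26), (22, p, m, 12, 16, 31), (22, p, m, 12, 24, 26), (22, p, m, 8, 16, 31), (22, p, m, 8, 24, 26), (22, u, u, 12, 16, 31), (22, u, u, 12, 24, 26), (22, u, u, 8, 16, 31), (22, u, u, 8, 24, 26), (39, p, s, 27, 17, 13), (39, p, s, 27, 35, 2), (39, p, s, 36, 17, 13), (39, p, s, 36, 35, 2), (39, s, v, 27, 17, 13), (39, s, v, 27, 35, 2), (39, s, v, 36, 17, 13), (39, s, v, 36, 35, 2), (39, y, v, 27, 17, 13), (39, y, v, 27, 35, 2), (39, y, v, 36, 17, 13), (39, y, v, 36, 35, 2)}
Apply σ_{F < B}; surviving tuples: {(39, p, s, 27, 17, 13), (39, p, s, 27, 35, 2), (39, p, s, 36, 17, 13), (39, p, s, 36, 35, 2), (39, s, v, 27, 17, 13), (39, s, v, 27, 35, 2), (39, s, v, 36, 17, 13), (39, s, v, 36, 35, 2), (39, y, v, 27, 17, 13), (39, y, v, 27, 35, 2), (39, y, v, 36, 17, 13), (39, y, v, 36, 35, 2)}
Keep only column(s) B, C, G (6 duplicate(s) eliminated): {(27, 39, p), (27, 39, s), (27, 39, y), (36, 39, p), (36, 39, s), (36, 39, y)}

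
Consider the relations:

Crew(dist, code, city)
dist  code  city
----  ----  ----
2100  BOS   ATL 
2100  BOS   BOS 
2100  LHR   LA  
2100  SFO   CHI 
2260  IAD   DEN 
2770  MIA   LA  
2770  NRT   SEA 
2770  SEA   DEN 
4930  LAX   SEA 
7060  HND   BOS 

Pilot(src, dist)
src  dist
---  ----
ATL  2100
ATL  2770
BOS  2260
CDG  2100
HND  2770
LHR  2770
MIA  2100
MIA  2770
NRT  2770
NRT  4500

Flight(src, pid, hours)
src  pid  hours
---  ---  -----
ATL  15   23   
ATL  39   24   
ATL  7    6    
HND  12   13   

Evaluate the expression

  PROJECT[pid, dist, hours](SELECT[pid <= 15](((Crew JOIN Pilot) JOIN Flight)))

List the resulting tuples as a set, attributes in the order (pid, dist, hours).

Joining Crew and Pilot on dist yields {(2100, BOS, ATL, ATL), (2100, BOS, ATL, CDG), (2100, BOS, ATL, MIA), (2100, BOS, BOS, ATL), (2100, BOS, BOS, CDG), (2100, BOS, BOS, MIA), (2100, LHR, LA, ATL), (2100, LHR, LA, CDG), (2100, LHR, LA, MIA), (2100, SFO, CHI, ATL), (2100, SFO, CHI, CDG), (2100, SFO, CHI, MIA), (2260, IAD, DEN, BOS), (2770, MIA, LA, ATL), (2770, MIA, LA, HND), (2770, MIA, LA, LHR), (2770, MIA, LA, MIA), (2770, MIA, LA, NRT), (2770, NRT, SEA, ATL), (2770, NRT, SEA, HND), (2770, NRT, SEA, LHR), (2770, NRT, SEA, MIA), (2770, NRT, SEA, NRT), (2770, SEA, DEN, ATL), (2770, SEA, DEN, HND), (2770, SEA, DEN, LHR), (2770, SEA, DEN, MIA), (2770, SEA, DEN, NRT)}.
Joining (Crew JOIN Pilot) and Flight on src yields {(2100, BOS, ATL, ATL, 15, 23), (2100, BOS, ATL, ATL, 39, 24), (2100, BOS, ATL, ATL, 7, 6), (2100, BOS, BOS, ATL, 15, 23), (2100, BOS, BOS, ATL, 39, 24), (2100, BOS, BOS, ATL, 7, 6), (2100, LHR, LA, ATL, 15, 23), (2100, LHR, LA, ATL, 39, 24), (2100, LHR, LA, ATL, 7, 6), (2100, SFO, CHI, ATL, 15, 23), (2100, SFO, CHI, ATL, 39, 24), (2100, SFO, CHI, ATL, 7, 6), (2770, MIA, LA, ATL, 15, 23), (2770, MIA, LA, ATL, 39, 24), (2770, MIA, LA, ATL, 7, 6), (2770, MIA, LA, HND, 12, 13), (2770, NRT, SEA, ATL, 15, 23), (2770, NRT, SEA, ATL, 39, 24), (2770, NRT, SEA, ATL, 7, 6), (2770, NRT, SEA, HND, 12, 13), (2770, SEA, DEN, ATL, 15, 23), (2770, SEA, DEN, ATL, 39, 24), (2770, SEA, DEN, ATL, 7, 6), (2770, SEA, DEN, HND, 12, 13)}.
Selection pid <= 15: {(2100, BOS, ATL, ATL, 15, 23), (2100, BOS, ATL, ATL, 7, 6), (2100, BOS, BOS, ATL, 15, 23), (2100, BOS, BOS, ATL, 7, 6), (2100, LHR, LA, ATL, 15, 23), (2100, LHR, LA, ATL, 7, 6), (2100, SFO, CHI, ATL, 15, 23), (2100, SFO, CHI, ATL, 7, 6), (2770, MIA, LA, ATL, 15, 23), (2770, MIA, LA, ATL, 7, 6), (2770, MIA, LA, HND, 12, 13), (2770, NRT, SEA, ATL, 15, 23), (2770, NRT, SEA, ATL, 7, 6), (2770, NRT, SEA, HND, 12, 13), (2770, SEA, DEN, ATL, 15, 23), (2770, SEA, DEN, ATL, 7, 6), (2770, SEA, DEN, HND, 12, 13)}
π[pid, dist, hours]: project onto (pid, dist, hours) (12 duplicate(s) eliminated) → {(12, 2770, 13), (15, 2100, 23), (15, 2770, 23), (7, 2100, 6), (7, 2770, 6)}

{(12, 2770, 13), (15, 2100, 23), (15, 2770, 23), (7, 2100, 6), (7, 2770, 6)}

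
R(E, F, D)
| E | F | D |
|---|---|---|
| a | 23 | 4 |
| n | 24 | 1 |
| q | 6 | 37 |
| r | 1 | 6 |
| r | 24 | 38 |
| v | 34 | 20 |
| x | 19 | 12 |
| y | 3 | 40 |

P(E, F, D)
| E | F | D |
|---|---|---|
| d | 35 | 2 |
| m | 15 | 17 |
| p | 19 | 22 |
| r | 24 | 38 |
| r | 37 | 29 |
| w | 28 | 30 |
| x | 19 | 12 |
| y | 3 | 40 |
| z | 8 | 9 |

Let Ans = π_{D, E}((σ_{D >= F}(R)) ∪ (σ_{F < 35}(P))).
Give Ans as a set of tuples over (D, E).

Apply σ_{D >= F}; surviving tuples: {(q, 6, 37), (r, 1, 6), (r, 24, 38), (y, 3, 40)}
Apply σ_{F < 35}; surviving tuples: {(m, 15, 17), (p, 19, 22), (r, 24, 38), (w, 28, 30), (x, 19, 12), (y, 3, 40), (z, 8, 9)}
Set union of the two operands is {(m, 15, 17), (p, 19, 22), (q, 6, 37), (r, 1, 6), (r, 24, 38), (w, 28, 30), (x, 19, 12), (y, 3, 40), (z, 8, 9)}.
π_{D, E} gives {(12, x), (17, m), (22, p), (30, w), (37, q), (38, r), (40, y), (6, r), (9, z)}.

{(12, x), (17, m), (22, p), (30, w), (37, q), (38, r), (40, y), (6, r), (9, z)}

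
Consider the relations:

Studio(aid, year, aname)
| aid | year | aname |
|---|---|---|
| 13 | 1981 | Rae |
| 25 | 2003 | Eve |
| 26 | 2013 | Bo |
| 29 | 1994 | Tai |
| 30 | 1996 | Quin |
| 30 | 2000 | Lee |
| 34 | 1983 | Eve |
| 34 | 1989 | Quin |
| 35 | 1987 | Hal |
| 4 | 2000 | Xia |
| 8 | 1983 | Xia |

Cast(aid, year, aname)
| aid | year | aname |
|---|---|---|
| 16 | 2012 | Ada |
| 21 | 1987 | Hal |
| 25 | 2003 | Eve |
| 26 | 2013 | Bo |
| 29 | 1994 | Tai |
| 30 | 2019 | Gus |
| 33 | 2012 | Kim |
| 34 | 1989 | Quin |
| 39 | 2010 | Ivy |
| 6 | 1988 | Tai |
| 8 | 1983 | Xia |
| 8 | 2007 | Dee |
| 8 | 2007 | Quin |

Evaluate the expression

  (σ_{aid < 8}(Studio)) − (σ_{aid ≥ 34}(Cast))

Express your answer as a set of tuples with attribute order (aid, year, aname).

{(4, 2000, Xia)}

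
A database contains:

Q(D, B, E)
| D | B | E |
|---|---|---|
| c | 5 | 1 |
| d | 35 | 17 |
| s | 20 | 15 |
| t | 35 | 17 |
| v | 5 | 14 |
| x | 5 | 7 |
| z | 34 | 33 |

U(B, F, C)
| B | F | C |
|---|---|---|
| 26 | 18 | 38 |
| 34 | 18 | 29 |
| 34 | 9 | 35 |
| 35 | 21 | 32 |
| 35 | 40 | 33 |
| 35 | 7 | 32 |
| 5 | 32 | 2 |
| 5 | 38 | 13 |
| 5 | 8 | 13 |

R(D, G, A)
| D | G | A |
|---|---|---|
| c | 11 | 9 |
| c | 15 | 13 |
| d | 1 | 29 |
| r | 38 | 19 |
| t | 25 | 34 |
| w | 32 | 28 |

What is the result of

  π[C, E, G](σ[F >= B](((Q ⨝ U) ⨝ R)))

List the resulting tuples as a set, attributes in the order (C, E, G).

{(13, 1, 11), (13, 1, 15), (2, 1, 11), (2, 1, 15), (33, 17, 1), (33, 17, 25)}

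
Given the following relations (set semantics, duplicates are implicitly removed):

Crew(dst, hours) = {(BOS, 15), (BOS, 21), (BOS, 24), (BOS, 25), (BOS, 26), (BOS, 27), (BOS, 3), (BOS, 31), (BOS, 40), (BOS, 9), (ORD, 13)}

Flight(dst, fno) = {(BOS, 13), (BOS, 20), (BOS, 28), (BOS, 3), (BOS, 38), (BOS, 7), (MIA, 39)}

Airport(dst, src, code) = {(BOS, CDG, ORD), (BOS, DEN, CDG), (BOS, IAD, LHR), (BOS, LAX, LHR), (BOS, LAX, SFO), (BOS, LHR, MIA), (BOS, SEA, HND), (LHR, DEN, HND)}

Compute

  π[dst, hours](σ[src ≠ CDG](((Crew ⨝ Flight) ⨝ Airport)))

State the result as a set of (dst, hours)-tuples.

{(BOS, 15), (BOS, 21), (BOS, 24), (BOS, 25), (BOS, 26), (BOS, 27), (BOS, 3), (BOS, 31), (BOS, 40), (BOS, 9)}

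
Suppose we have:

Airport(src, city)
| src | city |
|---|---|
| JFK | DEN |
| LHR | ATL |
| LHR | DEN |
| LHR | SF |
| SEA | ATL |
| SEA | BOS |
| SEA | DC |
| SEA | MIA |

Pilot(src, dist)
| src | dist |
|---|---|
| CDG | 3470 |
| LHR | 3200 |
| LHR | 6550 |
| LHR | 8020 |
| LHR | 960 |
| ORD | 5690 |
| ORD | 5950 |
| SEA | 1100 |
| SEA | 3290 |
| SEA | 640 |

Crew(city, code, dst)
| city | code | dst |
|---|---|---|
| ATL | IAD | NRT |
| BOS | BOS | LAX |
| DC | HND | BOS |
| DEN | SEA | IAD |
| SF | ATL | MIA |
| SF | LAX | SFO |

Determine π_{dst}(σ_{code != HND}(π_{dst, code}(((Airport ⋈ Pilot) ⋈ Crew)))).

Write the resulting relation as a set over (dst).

Airport ⋈ Pilot (natural join on src): {(LHR, ATL, 3200), (LHR, ATL, 6550), (LHR, ATL, 8020), (LHR, ATL, 960), (LHR, DEN, 3200), (LHR, DEN, 6550), (LHR, DEN, 8020), (LHR, DEN, 960), (LHR, SF, 3200), (LHR, SF, 6550), (LHR, SF, 8020), (LHR, SF, 960), (SEA, ATL, 1100), (SEA, ATL, 3290), (SEA, ATL, 640), (SEA, BOS, 1100), (SEA, BOS, 3290), (SEA, BOS, 640), (SEA, DC, 1100), (SEA, DC, 3290), (SEA, DC, 640), (SEA, MIA, 1100), (SEA, MIA, 3290), (SEA, MIA, 640)}
(Airport ⋈ Pilot) ⋈ Crew (natural join on city): {(LHR, ATL, 3200, IAD, NRT), (LHR, ATL, 6550, IAD, NRT), (LHR, ATL, 8020, IAD, NRT), (LHR, ATL, 960, IAD, NRT), (LHR, DEN, 3200, SEA, IAD), (LHR, DEN, 6550, SEA, IAD), (LHR, DEN, 8020, SEA, IAD), (LHR, DEN, 960, SEA, IAD), (LHR, SF, 3200, ATL, MIA), (LHR, SF, 3200, LAX, SFO), (LHR, SF, 6550, ATL, MIA), (LHR, SF, 6550, LAX, SFO), (LHR, SF, 8020, ATL, MIA), (LHR, SF, 8020, LAX, SFO), (LHR, SF, 960, ATL, MIA), (LHR, SF, 960, LAX, SFO), (SEA, ATL, 1100, IAD, NRT), (SEA, ATL, 3290, IAD, NRT), (SEA, ATL, 640, IAD, NRT), (SEA, BOS, 1100, BOS, LAX), (SEA, BOS, 3290, BOS, LAX), (SEA, BOS, 640, BOS, LAX), (SEA, DC, 1100, HND, BOS), (SEA, DC, 3290, HND, BOS), (SEA, DC, 640, HND, BOS)}
Projecting to dst, code (19 duplicate(s) eliminated): {(BOS, HND), (IAD, SEA), (LAX, BOS), (MIA, ATL), (NRT, IAD), (SFO, LAX)}
Selection code != HND: {(IAD, SEA), (LAX, BOS), (MIA, ATL), (NRT, IAD), (SFO, LAX)}
Projecting to dst: {IAD, LAX, MIA, NRT, SFO}

{IAD, LAX, MIA, NRT, SFO}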